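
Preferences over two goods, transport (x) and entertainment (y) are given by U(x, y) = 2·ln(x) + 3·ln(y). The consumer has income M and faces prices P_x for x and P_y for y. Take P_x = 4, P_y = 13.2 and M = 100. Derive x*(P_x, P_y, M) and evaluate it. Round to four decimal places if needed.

The MRS is (2/3)·y/x. Set MRS = P_x/P_y.
Rearranging, P_y·y = (3/2)·P_x·x. Substituting into the budget gives P_x·x·(1 + (3/2)) = M.
Demand: x*(P_x,P_y,M) = 0.4·M/P_x and y* = 0.6·M/P_y.
At P_x=4, P_y=13.2, M=100: x* = 0.4·100/4 = 10.

x* = 10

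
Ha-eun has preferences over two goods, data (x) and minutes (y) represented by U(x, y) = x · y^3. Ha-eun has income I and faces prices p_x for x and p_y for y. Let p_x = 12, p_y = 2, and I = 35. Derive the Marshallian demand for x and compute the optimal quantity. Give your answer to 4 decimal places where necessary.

x* = 0.7292

MU_x/MU_y = (y)/(3·x); tangency sets this equal to p_x/p_y.
Rearranging, p_y·y = 3·p_x·x. Substituting into the budget gives p_x·x·(1 + 3) = I.
Demand: x*(p_x,p_y,I) = 0.25·I/p_x and y* = 0.75·I/p_y.
At p_x=12, p_y=2, I=35: x* = 0.25·35/12 = 0.7292.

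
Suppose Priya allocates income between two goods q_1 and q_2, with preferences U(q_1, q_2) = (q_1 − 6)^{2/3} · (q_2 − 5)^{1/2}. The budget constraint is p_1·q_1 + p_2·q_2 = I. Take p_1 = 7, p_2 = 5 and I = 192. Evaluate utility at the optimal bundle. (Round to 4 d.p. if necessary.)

V = 15.3992

After buying the subsistence bundle (6, 5), a share 4/7 of the remaining income goes to q_1: q_1* = 6 + 4/7·(I − 6p_1 − 5p_2)/p_1.
Discretionary income = 192 − 6·7 − 5·5 = 125; q_1* = 6 + 4/7·125/7 = 16.2041; q_2* = 5 + 3/7·125/5 = 15.7143.
Utility at the optimum: U(16.2041, 15.7143) = 15.3992.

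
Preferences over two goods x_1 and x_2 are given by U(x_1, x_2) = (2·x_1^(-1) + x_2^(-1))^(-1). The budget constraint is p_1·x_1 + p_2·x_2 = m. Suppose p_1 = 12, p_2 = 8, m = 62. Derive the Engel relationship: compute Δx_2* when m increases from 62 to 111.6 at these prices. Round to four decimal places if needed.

From the CES first-order condition, 2·(x_2/x_1)^(2) = p_1/p_2.
Hence x_2/x_1 = ((1/2)·p_1/p_2)^(1/(2)), i.e. raised to the 0.5 power.
With the ratio pinned down, the budget gives x_1* = m/(p_1 + p_2·(x_2/x_1)) and x_2* = (x_2/x_1)·x_1*.
Numerically x_2/x_1 = 0.866025, so x_1* = 62/(12 + 8·0.866025) = 3.2755 and x_2* = 0.866025·3.2755 = 2.8367.
At m' = 111.6: x_2* = 5.1061. Change: 5.1061 − 2.8367 = 2.2694.

Δx_2* = 2.2694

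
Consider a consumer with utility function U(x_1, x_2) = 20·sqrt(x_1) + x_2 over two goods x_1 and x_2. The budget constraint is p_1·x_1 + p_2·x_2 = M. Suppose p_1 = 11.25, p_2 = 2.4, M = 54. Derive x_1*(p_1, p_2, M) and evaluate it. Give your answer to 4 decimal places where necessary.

Set MRS = p_1/p_2: 10·x_1^(−1/2) = p_1/p_2.
Thus x_1* = (10·p_2/p_1)² — independent of M — with the rest of income spent on x_2.
Plugging in: x_1* = (10·2.4/11.25)² = 4.5511.

x_1* = 4.5511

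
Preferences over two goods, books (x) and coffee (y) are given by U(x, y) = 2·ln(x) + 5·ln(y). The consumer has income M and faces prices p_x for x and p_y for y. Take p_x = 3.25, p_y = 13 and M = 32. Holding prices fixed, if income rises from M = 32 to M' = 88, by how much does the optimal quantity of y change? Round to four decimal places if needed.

Δy* = 3.0769

Tangency: MRS = (2/5)·y/x = p_x/p_y.
So 2·p_y·y = 5·p_x·x; combined with the budget, a share 2/7 of income goes to x.
Demand: x*(p_x,p_y,M) = 2/7·M/p_x and y* = 5/7·M/p_y.
At p_x=3.25, p_y=13, M=32: y* = 5/7·32/13 = 1.7582.
At M' = 88: y* = 4.8352. Change: 4.8352 − 1.7582 = 3.0769.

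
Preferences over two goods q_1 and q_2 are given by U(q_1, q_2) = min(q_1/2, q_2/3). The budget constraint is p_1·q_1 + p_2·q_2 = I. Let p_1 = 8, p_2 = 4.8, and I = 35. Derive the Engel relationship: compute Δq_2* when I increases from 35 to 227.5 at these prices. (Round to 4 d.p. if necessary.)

Leontief preferences: the optimum is at the kink where q_1/2 = q_2/3, i.e. q_2 = (3/2)·q_1.
Budget: p_1·q_1 + p_2·(3/2)·q_1 = I, so (2·p_1 + 3·p_2)·q_1 = 2·I.
Demand: q_1*(p_1,p_2,I) = 2·I/(2·p_1 + 3·p_2), q_2* = 3·I/(2·p_1 + 3·p_2).
Here 2·8 + 3·4.8 = 30.4, giving q_2* = 3.4539.
At I' = 227.5: q_2* = 22.4507. Change: 22.4507 − 3.4539 = 18.9967.

Δq_2* = 18.9967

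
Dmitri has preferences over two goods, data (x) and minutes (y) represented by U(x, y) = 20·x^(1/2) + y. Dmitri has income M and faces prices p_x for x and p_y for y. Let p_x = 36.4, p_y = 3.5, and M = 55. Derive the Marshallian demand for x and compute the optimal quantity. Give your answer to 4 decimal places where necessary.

Utility is quasi-linear in y; the FOC for x is 10/√x = p_x/p_y.
Thus x* = (10·p_y/p_x)² — independent of M — with the rest of income spent on y.
Plugging in: x* = (10·3.5/36.4)² = 0.9246.

x* = 0.9246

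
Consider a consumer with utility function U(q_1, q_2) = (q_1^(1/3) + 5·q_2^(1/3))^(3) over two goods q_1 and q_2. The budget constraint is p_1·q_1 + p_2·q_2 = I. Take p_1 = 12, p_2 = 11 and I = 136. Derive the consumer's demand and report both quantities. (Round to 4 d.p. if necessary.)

q_1* = 0.894, q_2* = 11.3884

From the CES first-order condition, (1/5)·(q_2/q_1)^(2/3) = p_1/p_2.
Hence q_2/q_1 = (5·p_1/p_2)^(1/(2/3)), i.e. raised to the 1.5 power.
With the ratio pinned down, the budget gives q_1* = I/(p_1 + p_2·(q_2/q_1)) and q_2* = (q_2/q_1)·q_1*.
Numerically q_2/q_1 = 12.739074, so q_1* = 136/(12 + 11·12.739074) = 0.894 and q_2* = 12.739074·0.894 = 11.3884.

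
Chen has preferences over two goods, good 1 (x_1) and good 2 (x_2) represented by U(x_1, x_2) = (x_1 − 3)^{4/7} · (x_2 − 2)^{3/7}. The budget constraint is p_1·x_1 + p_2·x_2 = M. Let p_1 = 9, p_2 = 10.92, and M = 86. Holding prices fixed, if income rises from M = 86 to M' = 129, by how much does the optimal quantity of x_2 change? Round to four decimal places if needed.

Let x_1' = x_1−3, x_2' = x_2−2. MRS = (4/3)·x_2'/x_1' = p_1/p_2.
After buying the subsistence bundle (3, 2), a share 4/7 of the remaining income goes to x_1: x_1* = 3 + 4/7·(M − 3p_1 − 2p_2)/p_1.
Discretionary income = 86 − 3·9 − 2·10.92 = 37.16; x_2* = 2 + 3/7·37.16/10.92 = 3.4584.
At M' = 129: x_2* = 5.146. Change: 5.146 − 3.4584 = 1.6876.

Δx_2* = 1.6876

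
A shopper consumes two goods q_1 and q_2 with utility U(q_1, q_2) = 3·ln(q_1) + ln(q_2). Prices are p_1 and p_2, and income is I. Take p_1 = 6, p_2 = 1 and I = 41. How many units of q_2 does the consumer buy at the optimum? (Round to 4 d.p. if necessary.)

Tangency: MRS = 3·q_2/q_1 = p_1/p_2.
So 3·p_2·q_2 = p_1·q_1; combined with the budget, a share 0.75 of income goes to q_1.
Demand: q_1*(p_1,p_2,I) = 0.75·I/p_1 and q_2* = 0.25·I/p_2.
At p_1=6, p_2=1, I=41: q_2* = 0.25·41/1 = 10.25.

q_2* = 10.25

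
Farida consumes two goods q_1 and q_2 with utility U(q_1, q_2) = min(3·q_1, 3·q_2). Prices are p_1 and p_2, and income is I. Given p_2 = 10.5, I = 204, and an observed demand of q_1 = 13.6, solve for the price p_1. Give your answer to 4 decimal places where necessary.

Leontief preferences: the optimum is at the kink where q_1/3 = q_2/3, i.e. q_2 = q_1.
Budget: p_1·q_1 + p_2·q_1 = I, so (3·p_1 + 3·p_2)·q_1 = 3·I.
Demand: q_1*(p_1,p_2,I) = 3·I/(3·p_1 + 3·p_2), q_2* = 3·I/(3·p_1 + 3·p_2).
Set q_1* = 13.6 in the demand function and solve for p_1: p_1 = 4.5.

p_1 = 4.5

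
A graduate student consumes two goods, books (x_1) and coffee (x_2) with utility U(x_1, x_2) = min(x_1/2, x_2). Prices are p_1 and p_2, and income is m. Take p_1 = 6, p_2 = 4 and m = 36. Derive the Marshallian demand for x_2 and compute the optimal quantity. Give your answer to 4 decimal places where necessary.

x_2* = 2.25

Leontief preferences: the optimum is at the kink where x_1/2 = x_2/1, i.e. x_2 = (1/2)·x_1.
Budget: p_1·x_1 + p_2·(1/2)·x_1 = m, so (2·p_1 + p_2)·x_1 = 2·m.
Demand: x_1*(p_1,p_2,m) = 2·m/(2·p_1 + p_2), x_2* = m/(2·p_1 + p_2).
Here 2·6 + 4 = 16, giving x_2* = 2.25.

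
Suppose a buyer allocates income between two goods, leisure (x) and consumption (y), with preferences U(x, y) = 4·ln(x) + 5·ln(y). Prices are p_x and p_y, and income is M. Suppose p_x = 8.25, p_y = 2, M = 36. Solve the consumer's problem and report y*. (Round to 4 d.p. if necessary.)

The MRS is (4/5)·y/x. Set MRS = p_x/p_y.
Rearranging, p_y·y = (5/4)·p_x·x. Substituting into the budget gives p_x·x·(1 + (5/4)) = M.
Demand: x*(p_x,p_y,M) = 4/9·M/p_x and y* = 5/9·M/p_y.
At p_x=8.25, p_y=2, M=36: y* = 5/9·36/2 = 10.

y* = 10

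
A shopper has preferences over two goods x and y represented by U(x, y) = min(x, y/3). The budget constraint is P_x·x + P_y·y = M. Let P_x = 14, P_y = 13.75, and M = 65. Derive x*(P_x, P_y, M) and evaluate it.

Leontief preferences: the optimum is at the kink where x/1 = y/3, i.e. y = 3·x.
Budget: P_x·x + P_y·3·x = M, so (P_x + 3·P_y)·x = M.
Demand: x*(P_x,P_y,M) = M/(P_x + 3·P_y), y* = 3·M/(P_x + 3·P_y).
Here 14 + 3·13.75 = 55.25, giving x* = 1.1765.

x* = 1.1765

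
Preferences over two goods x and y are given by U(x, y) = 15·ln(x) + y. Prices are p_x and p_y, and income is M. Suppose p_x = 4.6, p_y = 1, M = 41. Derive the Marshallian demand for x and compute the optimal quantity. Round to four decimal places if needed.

Set MRS = p_x/p_y: (15/x)/1 = p_x/p_y.
So x*(p_x,p_y) = 15·p_y/p_x, independent of income; and y* = (M − 15·p_y)/p_y.
At the given prices: x* = 15·1/4.6 = 3.2609.

x* = 3.2609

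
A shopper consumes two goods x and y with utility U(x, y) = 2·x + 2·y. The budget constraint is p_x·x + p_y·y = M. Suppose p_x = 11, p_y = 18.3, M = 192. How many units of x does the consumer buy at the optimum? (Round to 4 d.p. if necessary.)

x* = 17.4545

Linear utility — the consumer picks whichever good has higher MU/price: 2/11 = 0.1818 vs 2/18.3 = 0.1093.
x gives more utility per dollar, so spend all income on x: x* = M/p_x, y* = 0.
Numerically: x* = 17.4545, y* = 0.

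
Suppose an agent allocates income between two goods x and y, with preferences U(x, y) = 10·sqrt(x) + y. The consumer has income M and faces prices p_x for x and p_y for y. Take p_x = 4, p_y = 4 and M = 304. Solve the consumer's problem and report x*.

x* = 25

Thus x* = (5·p_y/p_x)² — independent of M — with the rest of income spent on y.
Plugging in: x* = (5·4/4)² = 25.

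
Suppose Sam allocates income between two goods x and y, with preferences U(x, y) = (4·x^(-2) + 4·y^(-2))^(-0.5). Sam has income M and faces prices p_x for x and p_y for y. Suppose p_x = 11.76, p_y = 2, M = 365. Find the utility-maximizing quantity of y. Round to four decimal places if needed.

With the ratio pinned down, the budget gives x* = M/(p_x + p_y·(y/x)) and y* = (y/x)·x*.
Numerically y/x = 1.804925, so x* = 365/(11.76 + 2·1.804925) = 23.7478 and y* = 1.804925·23.7478 = 42.863.

y* = 42.863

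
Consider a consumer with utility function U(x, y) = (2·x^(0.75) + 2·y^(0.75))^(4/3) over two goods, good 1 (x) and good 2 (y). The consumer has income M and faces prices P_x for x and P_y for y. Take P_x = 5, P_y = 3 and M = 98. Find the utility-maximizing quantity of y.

y* = 26.864

MRS = MU_x/MU_y = (y/x)^(0.25). Set equal to P_x/P_y.
Hence y/x = (P_x/P_y)^(1/(0.25)), i.e. raised to the 4 power.
Substitute y = (y/x)·x into the budget: x* = M/(P_x + P_y·(y/x)).
Numerically y/x = 7.716049, so x* = 98/(5 + 3·7.716049) = 3.4816 and y* = 7.716049·3.4816 = 26.864.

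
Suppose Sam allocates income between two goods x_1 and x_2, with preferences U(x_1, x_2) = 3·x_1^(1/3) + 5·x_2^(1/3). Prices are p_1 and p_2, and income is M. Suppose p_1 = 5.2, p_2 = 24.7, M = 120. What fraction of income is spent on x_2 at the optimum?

share on x_2 = 0.4968

MRS = MU_x_1/MU_x_2 = (3/5)·(x_2/x_1)^(2/3). Set equal to p_1/p_2.
Solve for the ratio: x_2/x_1 = [(5/3)·p_1/p_2]^(1.5).
Substitute x_2 = (x_2/x_1)·x_1 into the budget: x_1* = M/(p_1 + p_2·(x_2/x_1)).
Numerically x_2/x_1 = 0.207842, so x_1* = 120/(5.2 + 24.7·0.207842) = 11.6125 and x_2* = 0.207842·11.6125 = 2.4136.
Expenditure on x_2: 24.7·2.4136 = 59.615; share = 0.4968.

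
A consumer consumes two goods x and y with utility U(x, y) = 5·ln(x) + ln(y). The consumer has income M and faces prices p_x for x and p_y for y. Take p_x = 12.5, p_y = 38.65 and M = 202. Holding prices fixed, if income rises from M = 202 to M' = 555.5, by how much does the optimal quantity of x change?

Δx* = 23.5667

Tangency: MRS = 5·y/x = p_x/p_y.
Rearranging, p_y·y = (1/5)·p_x·x. Substituting into the budget gives p_x·x·(1 + (1/5)) = M.
Demand: x*(p_x,p_y,M) = 5/6·M/p_x and y* = 1/6·M/p_y.
At p_x=12.5, p_y=38.65, M=202: x* = 5/6·202/12.5 = 13.4667.
At M' = 555.5: x* = 37.0333. Change: 37.0333 − 13.4667 = 23.5667.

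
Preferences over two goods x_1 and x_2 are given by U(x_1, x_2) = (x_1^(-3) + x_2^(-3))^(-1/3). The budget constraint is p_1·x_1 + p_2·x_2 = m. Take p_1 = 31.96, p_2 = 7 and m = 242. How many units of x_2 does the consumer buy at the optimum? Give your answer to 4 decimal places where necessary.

With the ratio pinned down, the budget gives x_1* = m/(p_1 + p_2·(x_2/x_1)) and x_2* = (x_2/x_1)·x_1*.
Numerically x_2/x_1 = 1.461764, so x_1* = 242/(31.96 + 7·1.461764) = 5.7356 and x_2* = 1.461764·5.7356 = 8.3841.

x_2* = 8.3841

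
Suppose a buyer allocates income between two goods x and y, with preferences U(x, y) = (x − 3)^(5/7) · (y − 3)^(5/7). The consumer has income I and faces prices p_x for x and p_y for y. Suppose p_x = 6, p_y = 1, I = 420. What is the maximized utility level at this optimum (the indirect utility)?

V = 536.7974

Let x' = x−3, y' = y−3. MRS = y'/x' = p_x/p_y.
After buying the subsistence bundle (3, 3), a share 0.5 of the remaining income goes to x: x* = 3 + 0.5·(I − 3p_x − 3p_y)/p_x.
Discretionary income = 420 − 3·6 − 3·1 = 399; x* = 3 + 0.5·399/6 = 36.25; y* = 3 + 0.5·399/1 = 202.5.
Utility at the optimum: U(36.25, 202.5) = 536.7974.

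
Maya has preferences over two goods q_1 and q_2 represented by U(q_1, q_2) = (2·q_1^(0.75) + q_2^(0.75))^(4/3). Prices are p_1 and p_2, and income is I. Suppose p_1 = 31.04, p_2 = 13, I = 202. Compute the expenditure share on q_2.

MRS = MU_q_1/MU_q_2 = 2·(q_2/q_1)^(0.25). Set equal to p_1/p_2.
Solve for the ratio: q_2/q_1 = [(1/2)·p_1/p_2]^(4).
With the ratio pinned down, the budget gives q_1* = I/(p_1 + p_2·(q_2/q_1)) and q_2* = (q_2/q_1)·q_1*.
Numerically q_2/q_1 = 2.031391, so q_1* = 202/(31.04 + 13·2.031391) = 3.5162 and q_2* = 2.031391·3.5162 = 7.1428.
Expenditure on q_2: 13·7.1428 = 92.8566; share = 0.4597.

share on q_2 = 0.4597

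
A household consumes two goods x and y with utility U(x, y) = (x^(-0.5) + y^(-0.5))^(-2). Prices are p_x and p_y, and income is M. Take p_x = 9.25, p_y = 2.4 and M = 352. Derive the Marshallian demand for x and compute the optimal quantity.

x* = 23.2347

MU_x ∝ x^(-1.5), MU_y ∝ y^(-1.5), so MRS = (y/x)^(1.5) = p_x/p_y.
Hence y/x = (p_x/p_y)^(1/(1.5)), i.e. raised to the 2/3 power.
Substitute y = (y/x)·x into the budget: x* = M/(p_x + p_y·(y/x)).
Numerically y/x = 2.458218, so x* = 352/(9.25 + 2.4·2.458218) = 23.2347.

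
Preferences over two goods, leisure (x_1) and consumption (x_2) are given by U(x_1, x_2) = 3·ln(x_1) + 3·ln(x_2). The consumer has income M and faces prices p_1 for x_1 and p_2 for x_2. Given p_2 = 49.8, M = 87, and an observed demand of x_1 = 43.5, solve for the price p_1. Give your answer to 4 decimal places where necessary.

Tangency: MRS = x_2/x_1 = p_1/p_2.
So 3·p_2·x_2 = 3·p_1·x_1; combined with the budget, a share 0.5 of income goes to x_1.
Demand: x_1*(p_1,p_2,M) = 0.5·M/p_1 and x_2* = 0.5·M/p_2.
Set x_1* = 43.5 in the demand function and solve for p_1: p_1 = 1.

p_1 = 1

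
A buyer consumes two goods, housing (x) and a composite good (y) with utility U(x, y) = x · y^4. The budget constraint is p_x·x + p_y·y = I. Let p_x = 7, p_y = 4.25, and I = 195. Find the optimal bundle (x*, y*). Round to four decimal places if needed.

x* = 5.5714, y* = 36.7059

MU_x/MU_y = (y)/(4·x); tangency sets this equal to p_x/p_y.
Rearranging, p_y·y = 4·p_x·x. Substituting into the budget gives p_x·x·(1 + 4) = I.
Demand: x*(p_x,p_y,I) = 0.2·I/p_x and y* = 0.8·I/p_y.
At p_x=7, p_y=4.25, I=195: x* = 0.2·195/7 = 5.5714, y* = 36.7059.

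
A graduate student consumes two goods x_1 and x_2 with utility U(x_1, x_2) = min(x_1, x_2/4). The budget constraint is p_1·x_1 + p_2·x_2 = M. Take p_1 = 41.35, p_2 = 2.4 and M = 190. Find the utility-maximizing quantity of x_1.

x_1* = 3.7291

Leontief preferences: the optimum is at the kink where x_1/1 = x_2/4, i.e. x_2 = 4·x_1.
Budget: p_1·x_1 + p_2·4·x_1 = M, so (p_1 + 4·p_2)·x_1 = M.
Demand: x_1*(p_1,p_2,M) = M/(p_1 + 4·p_2), x_2* = 4·M/(p_1 + 4·p_2).
Here 41.35 + 4·2.4 = 50.95, giving x_1* = 3.7291.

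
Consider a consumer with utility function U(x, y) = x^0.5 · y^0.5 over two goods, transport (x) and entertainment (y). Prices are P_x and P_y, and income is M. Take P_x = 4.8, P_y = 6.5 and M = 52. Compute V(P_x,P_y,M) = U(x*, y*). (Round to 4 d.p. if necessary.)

MU_x/MU_y = (0.5·y)/(0.5·x); tangency sets this equal to P_x/P_y.
Rearranging, P_y·y = P_x·x. Substituting into the budget gives P_x·x·(1 + 1) = M.
Demand: x*(P_x,P_y,M) = 0.5·M/P_x and y* = 0.5·M/P_y.
At P_x=4.8, P_y=6.5, M=52: x* = 0.5·52/4.8 = 5.4167, y* = 4.
Utility at the optimum: U(5.4167, 4) = 4.6547.

V = 4.6547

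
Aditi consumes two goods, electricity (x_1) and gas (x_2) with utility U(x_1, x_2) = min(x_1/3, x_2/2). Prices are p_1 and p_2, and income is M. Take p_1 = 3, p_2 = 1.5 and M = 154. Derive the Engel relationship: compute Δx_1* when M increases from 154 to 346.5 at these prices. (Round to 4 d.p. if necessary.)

Demand: x_1*(p_1,p_2,M) = 3·M/(3·p_1 + 2·p_2), x_2* = 2·M/(3·p_1 + 2·p_2).
Here 3·3 + 2·1.5 = 12, giving x_1* = 38.5.
At M' = 346.5: x_1* = 86.625. Change: 86.625 − 38.5 = 48.125.

Δx_1* = 48.125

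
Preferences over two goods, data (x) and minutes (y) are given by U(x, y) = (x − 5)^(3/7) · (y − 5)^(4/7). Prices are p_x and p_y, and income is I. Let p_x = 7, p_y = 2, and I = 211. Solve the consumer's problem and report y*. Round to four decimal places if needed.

y* = 52.4286

After buying the subsistence bundle (5, 5), a share 3/7 of the remaining income goes to x: x* = 5 + 3/7·(I − 5p_x − 5p_y)/p_x.
Discretionary income = 211 − 5·7 − 5·2 = 166; y* = 5 + 4/7·166/2 = 52.4286.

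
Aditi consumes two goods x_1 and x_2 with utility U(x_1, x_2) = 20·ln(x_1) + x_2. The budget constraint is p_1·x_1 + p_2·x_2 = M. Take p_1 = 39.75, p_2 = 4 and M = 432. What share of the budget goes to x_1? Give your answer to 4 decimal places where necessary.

share on x_1 = 0.1852

MU_x_1 = 20/x_1, MU_x_2 = 1. Tangency: 20/x_1 = p_1/p_2.
So x_1*(p_1,p_2) = 20·p_2/p_1, independent of income; and x_2* = (M − 20·p_2)/p_2.
At the given prices: x_1* = 20·4/39.75 = 2.0126, and x_2* = 88.
Expenditure on x_1: 39.75·2.0126 = 80; share = 0.1852.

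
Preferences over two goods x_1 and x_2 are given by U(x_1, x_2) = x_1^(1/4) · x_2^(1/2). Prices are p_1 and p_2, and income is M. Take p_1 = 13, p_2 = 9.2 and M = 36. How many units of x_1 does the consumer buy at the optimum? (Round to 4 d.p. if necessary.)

At p_1=13, p_2=9.2, M=36: x_1* = 1/3·36/13 = 0.9231.

x_1* = 0.9231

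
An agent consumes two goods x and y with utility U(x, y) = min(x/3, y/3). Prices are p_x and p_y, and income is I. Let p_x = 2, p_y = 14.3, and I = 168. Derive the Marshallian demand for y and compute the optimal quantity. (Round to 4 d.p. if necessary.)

y* = 10.3067

Demand: x*(p_x,p_y,I) = 3·I/(3·p_x + 3·p_y), y* = 3·I/(3·p_x + 3·p_y).
Here 3·2 + 3·14.3 = 48.9, giving y* = 10.3067.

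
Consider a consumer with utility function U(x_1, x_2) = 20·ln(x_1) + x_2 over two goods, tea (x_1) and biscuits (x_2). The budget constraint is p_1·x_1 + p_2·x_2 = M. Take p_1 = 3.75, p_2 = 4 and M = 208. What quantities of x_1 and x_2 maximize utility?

Set MRS = p_1/p_2: (20/x_1)/1 = p_1/p_2.
So x_1*(p_1,p_2) = 20·p_2/p_1, independent of income; and x_2* = (M − 20·p_2)/p_2.
At the given prices: x_1* = 20·4/3.75 = 21.3333, and x_2* = 32.

x_1* = 21.3333, x_2* = 32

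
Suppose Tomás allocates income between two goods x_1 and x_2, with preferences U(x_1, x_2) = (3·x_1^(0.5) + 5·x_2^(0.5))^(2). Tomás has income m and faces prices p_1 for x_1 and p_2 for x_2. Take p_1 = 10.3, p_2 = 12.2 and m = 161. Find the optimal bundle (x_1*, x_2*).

x_1* = 4.6727, x_2* = 9.2517

MU_x_1 ∝ 3·x_1^(-0.5), MU_x_2 ∝ 5·x_2^(-0.5), so MRS = (3/5)·(x_2/x_1)^(0.5) = p_1/p_2.
Hence x_2/x_1 = ((5/3)·p_1/p_2)^(1/(0.5)), i.e. raised to the 2 power.
Substitute x_2 = (x_2/x_1)·x_1 into the budget: x_1* = m/(p_1 + p_2·(x_2/x_1)).
Numerically x_2/x_1 = 1.979941, so x_1* = 161/(10.3 + 12.2·1.979941) = 4.6727 and x_2* = 1.979941·4.6727 = 9.2517.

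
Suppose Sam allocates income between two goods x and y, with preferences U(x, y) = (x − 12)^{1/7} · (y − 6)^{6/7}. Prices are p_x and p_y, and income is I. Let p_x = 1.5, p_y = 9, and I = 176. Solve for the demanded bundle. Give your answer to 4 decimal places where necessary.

x* = 21.9048, y* = 15.9048

This is Cobb-Douglas in (x−12, y−6): tangency gives 1/7·p_y·(y−6) = 6/7·p_x·(x−12).
Substituting into the budget: x* = 12 + 1/7·(I − 12·p_x − 6·p_y)/p_x, and y* = 6 + 6/7·(…)/p_y.
Discretionary income = 176 − 12·1.5 − 6·9 = 104; x* = 12 + 1/7·104/1.5 = 21.9048; y* = 6 + 6/7·104/9 = 15.9048.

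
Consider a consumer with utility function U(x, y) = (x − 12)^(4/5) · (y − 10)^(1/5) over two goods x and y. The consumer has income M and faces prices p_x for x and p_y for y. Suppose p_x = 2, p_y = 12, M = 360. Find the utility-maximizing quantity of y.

Let x' = x−12, y' = y−10. MRS = 4·y'/x' = p_x/p_y.
Substituting into the budget: x* = 12 + 0.8·(M − 12·p_x − 10·p_y)/p_x, and y* = 10 + 0.2·(…)/p_y.
Discretionary income = 360 − 12·2 − 10·12 = 216; y* = 10 + 0.2·216/12 = 13.6.

y* = 13.6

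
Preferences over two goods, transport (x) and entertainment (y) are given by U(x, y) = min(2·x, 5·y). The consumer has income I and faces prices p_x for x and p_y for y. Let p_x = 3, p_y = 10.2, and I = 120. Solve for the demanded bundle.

With perfect complements, no substitution: consume in ratio x:y = 5:2.
Budget: p_x·x + p_y·(2/5)·x = I, so (5·p_x + 2·p_y)·x = 5·I.
Demand: x*(p_x,p_y,I) = 5·I/(5·p_x + 2·p_y), y* = 2·I/(5·p_x + 2·p_y).
Here 5·3 + 2·10.2 = 35.4, giving x* = 16.9492 and y* = 6.7797.

x* = 16.9492, y* = 6.7797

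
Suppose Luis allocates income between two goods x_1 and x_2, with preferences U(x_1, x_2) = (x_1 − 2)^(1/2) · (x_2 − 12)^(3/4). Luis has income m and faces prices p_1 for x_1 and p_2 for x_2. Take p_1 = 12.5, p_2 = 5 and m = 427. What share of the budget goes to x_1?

This is Cobb-Douglas in (x_1−2, x_2−12): tangency gives 0.5·p_2·(x_2−12) = 0.75·p_1·(x_1−2).
After buying the subsistence bundle (2, 12), a share 0.4 of the remaining income goes to x_1: x_1* = 2 + 0.4·(m − 2p_1 − 12p_2)/p_1.
Discretionary income = 427 − 2·12.5 − 12·5 = 342; x_1* = 2 + 0.4·342/12.5 = 12.944; x_2* = 12 + 0.6·342/5 = 53.04.
Expenditure on x_1: 12.5·12.944 = 161.8; share = 0.3789.

share on x_1 = 0.3789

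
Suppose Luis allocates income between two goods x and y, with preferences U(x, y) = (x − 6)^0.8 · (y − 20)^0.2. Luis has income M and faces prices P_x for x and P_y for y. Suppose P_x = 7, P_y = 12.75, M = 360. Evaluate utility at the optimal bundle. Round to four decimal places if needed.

Substituting into the budget: x* = 6 + 0.8·(M − 6·P_x − 20·P_y)/P_x, and y* = 20 + 0.2·(…)/P_y.
Discretionary income = 360 − 6·7 − 20·12.75 = 63; x* = 6 + 0.8·63/7 = 13.2; y* = 20 + 0.2·63/12.75 = 20.9882.
Utility at the optimum: U(13.2, 20.9882) = 4.8399.

V = 4.8399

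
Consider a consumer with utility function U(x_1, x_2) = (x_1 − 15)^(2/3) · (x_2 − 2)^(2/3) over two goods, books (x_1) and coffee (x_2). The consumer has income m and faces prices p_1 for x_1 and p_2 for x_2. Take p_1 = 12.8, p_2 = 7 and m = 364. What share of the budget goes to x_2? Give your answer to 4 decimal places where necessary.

Substituting into the budget: x_1* = 15 + 0.5·(m − 15·p_1 − 2·p_2)/p_1, and x_2* = 2 + 0.5·(…)/p_2.
Discretionary income = 364 − 15·12.8 − 2·7 = 158; x_1* = 15 + 0.5·158/12.8 = 21.1719; x_2* = 2 + 0.5·158/7 = 13.2857.
Expenditure on x_2: 7·13.2857 = 93; share = 0.2555.

share on x_2 = 0.2555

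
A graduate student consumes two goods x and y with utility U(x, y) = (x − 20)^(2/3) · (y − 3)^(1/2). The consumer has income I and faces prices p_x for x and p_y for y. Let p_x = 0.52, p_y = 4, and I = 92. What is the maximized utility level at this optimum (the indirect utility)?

V = 49.2037

Discretionary income = 92 − 20·0.52 − 3·4 = 69.6; x* = 20 + 4/7·69.6/0.52 = 96.4835; y* = 3 + 3/7·69.6/4 = 10.4571.
Utility at the optimum: U(96.4835, 10.4571) = 49.2037.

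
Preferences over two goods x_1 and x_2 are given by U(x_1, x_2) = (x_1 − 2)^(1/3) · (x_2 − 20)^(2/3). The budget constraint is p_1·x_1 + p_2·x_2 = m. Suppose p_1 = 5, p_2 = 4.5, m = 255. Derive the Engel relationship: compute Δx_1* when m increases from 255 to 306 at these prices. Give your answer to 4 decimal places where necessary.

Δx_1* = 3.4

Let x_1' = x_1−2, x_2' = x_2−20. MRS = (1/2)·x_2'/x_1' = p_1/p_2.
Substituting into the budget: x_1* = 2 + 1/3·(m − 2·p_1 − 20·p_2)/p_1, and x_2* = 20 + 2/3·(…)/p_2.
Discretionary income = 255 − 2·5 − 20·4.5 = 155; x_1* = 2 + 1/3·155/5 = 12.3333.
At m' = 306: x_1* = 15.7333. Change: 15.7333 − 12.3333 = 3.4.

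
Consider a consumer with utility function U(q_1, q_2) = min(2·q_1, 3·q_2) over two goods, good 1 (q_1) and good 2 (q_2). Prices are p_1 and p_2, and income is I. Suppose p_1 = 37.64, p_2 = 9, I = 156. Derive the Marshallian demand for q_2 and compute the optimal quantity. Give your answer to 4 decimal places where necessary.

Leontief preferences: the optimum is at the kink where q_1/3 = q_2/2, i.e. q_2 = (2/3)·q_1.
Budget: p_1·q_1 + p_2·(2/3)·q_1 = I, so (3·p_1 + 2·p_2)·q_1 = 3·I.
Demand: q_1*(p_1,p_2,I) = 3·I/(3·p_1 + 2·p_2), q_2* = 2·I/(3·p_1 + 2·p_2).
Here 3·37.64 + 2·9 = 130.92, giving q_2* = 2.3831.

q_2* = 2.3831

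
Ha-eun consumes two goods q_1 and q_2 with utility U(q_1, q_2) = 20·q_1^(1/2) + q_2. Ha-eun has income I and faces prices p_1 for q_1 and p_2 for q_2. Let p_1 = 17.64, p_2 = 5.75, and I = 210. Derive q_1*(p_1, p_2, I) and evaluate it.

q_1* = 10.6252

Utility is quasi-linear in q_2; the FOC for q_1 is 10/√q_1 = p_1/p_2.
Solve: √q_1 = 10·p_2/p_1, so q_1*(p_1,p_2) = (10·p_2/p_1)², and q_2* = (I − p_1·q_1*)/p_2.
Plugging in: q_1* = (10·5.75/17.64)² = 10.6252.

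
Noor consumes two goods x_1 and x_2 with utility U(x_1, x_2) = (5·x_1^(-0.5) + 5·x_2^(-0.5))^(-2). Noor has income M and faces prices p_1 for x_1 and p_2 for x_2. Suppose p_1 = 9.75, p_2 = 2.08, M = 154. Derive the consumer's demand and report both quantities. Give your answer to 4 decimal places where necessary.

MRS = MU_x_1/MU_x_2 = (x_2/x_1)^(1.5). Set equal to p_1/p_2.
Solve for the ratio: x_2/x_1 = [p_1/p_2]^(2/3).
With the ratio pinned down, the budget gives x_1* = M/(p_1 + p_2·(x_2/x_1)) and x_2* = (x_2/x_1)·x_1*.
Numerically x_2/x_1 = 2.800878, so x_1* = 154/(9.75 + 2.08·2.800878) = 9.8871 and x_2* = 2.800878·9.8871 = 27.6926.

x_1* = 9.8871, x_2* = 27.6926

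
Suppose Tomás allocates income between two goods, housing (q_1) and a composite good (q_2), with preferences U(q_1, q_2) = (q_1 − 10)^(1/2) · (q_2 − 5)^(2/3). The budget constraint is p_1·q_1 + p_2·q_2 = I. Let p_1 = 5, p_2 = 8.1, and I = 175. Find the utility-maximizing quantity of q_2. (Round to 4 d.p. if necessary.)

q_2* = 10.9612

MRS = (3/4)·(q_2−5)/(q_1−10). Tangency with p_1/p_2 gives q_2−5 = (4/3)·(p_1/p_2)·(q_1−10).
Substituting into the budget: q_1* = 10 + 3/7·(I − 10·p_1 − 5·p_2)/p_1, and q_2* = 5 + 4/7·(…)/p_2.
Discretionary income = 175 − 10·5 − 5·8.1 = 84.5; q_2* = 5 + 4/7·84.5/8.1 = 10.9612.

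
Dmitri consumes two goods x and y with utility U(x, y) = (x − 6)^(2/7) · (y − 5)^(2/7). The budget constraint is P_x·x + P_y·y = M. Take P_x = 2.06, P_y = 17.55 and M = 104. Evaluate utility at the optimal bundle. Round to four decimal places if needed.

V = 0.5247

Let x' = x−6, y' = y−5. MRS = y'/x' = P_x/P_y.
After buying the subsistence bundle (6, 5), a share 0.5 of the remaining income goes to x: x* = 6 + 0.5·(M − 6P_x − 5P_y)/P_x.
Discretionary income = 104 − 6·2.06 − 5·17.55 = 3.89; x* = 6 + 0.5·3.89/2.06 = 6.9442; y* = 5 + 0.5·3.89/17.55 = 5.1108.
Utility at the optimum: U(6.9442, 5.1108) = 0.5247.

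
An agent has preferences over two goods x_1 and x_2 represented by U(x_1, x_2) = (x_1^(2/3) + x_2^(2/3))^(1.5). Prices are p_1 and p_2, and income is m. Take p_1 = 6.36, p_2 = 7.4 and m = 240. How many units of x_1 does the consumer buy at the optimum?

MU_x_1 ∝ x_1^(-1/3), MU_x_2 ∝ x_2^(-1/3), so MRS = (x_2/x_1)^(1/3) = p_1/p_2.
Solve for the ratio: x_2/x_1 = [p_1/p_2]^(3).
Substitute x_2 = (x_2/x_1)·x_1 into the budget: x_1* = m/(p_1 + p_2·(x_2/x_1)).
Numerically x_2/x_1 = 0.634857, so x_1* = 240/(6.36 + 7.4·0.634857) = 21.7039.

x_1* = 21.7039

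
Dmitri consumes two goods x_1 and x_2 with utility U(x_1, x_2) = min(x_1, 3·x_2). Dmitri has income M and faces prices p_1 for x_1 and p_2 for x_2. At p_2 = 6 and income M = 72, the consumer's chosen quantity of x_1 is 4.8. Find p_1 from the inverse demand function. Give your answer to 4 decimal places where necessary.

p_1 = 13

With perfect complements, no substitution: consume in ratio x_1:x_2 = 3:1.
Budget: p_1·x_1 + p_2·(1/3)·x_1 = M, so (3·p_1 + p_2)·x_1 = 3·M.
Demand: x_1*(p_1,p_2,M) = 3·M/(3·p_1 + p_2), x_2* = M/(3·p_1 + p_2).
Set x_1* = 4.8 in the demand function and solve for p_1: p_1 = 13.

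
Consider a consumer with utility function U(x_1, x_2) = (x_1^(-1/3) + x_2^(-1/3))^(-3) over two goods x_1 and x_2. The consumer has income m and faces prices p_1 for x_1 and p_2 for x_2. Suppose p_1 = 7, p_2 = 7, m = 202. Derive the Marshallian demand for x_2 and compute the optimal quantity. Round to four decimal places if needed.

x_2* = 14.4286

MU_x_1 ∝ x_1^(-4/3), MU_x_2 ∝ x_2^(-4/3), so MRS = (x_2/x_1)^(4/3) = p_1/p_2.
Hence x_2/x_1 = (p_1/p_2)^(1/(4/3)), i.e. raised to the 0.75 power.
With the ratio pinned down, the budget gives x_1* = m/(p_1 + p_2·(x_2/x_1)) and x_2* = (x_2/x_1)·x_1*.
Numerically x_2/x_1 = 1, so x_1* = 202/(7 + 7·1) = 14.4286 and x_2* = 1·14.4286 = 14.4286.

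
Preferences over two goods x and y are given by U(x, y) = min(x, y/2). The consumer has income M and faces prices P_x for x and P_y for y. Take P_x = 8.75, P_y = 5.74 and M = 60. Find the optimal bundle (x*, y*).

Demand: x*(P_x,P_y,M) = M/(P_x + 2·P_y), y* = 2·M/(P_x + 2·P_y).
Here 8.75 + 2·5.74 = 20.23, giving x* = 2.9659 and y* = 5.9318.

x* = 2.9659, y* = 5.9318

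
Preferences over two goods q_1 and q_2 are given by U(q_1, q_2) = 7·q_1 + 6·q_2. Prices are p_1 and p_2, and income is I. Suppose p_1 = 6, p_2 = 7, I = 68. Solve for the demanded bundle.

Linear utility — the consumer picks whichever good has higher MU/price: 7/6 = 1.1667 vs 6/7 = 0.8571.
q_1 gives more utility per dollar, so spend all income on q_1: q_1* = I/p_1, q_2* = 0.
Numerically: q_1* = 11.3333, q_2* = 0.

q_1* = 11.3333, q_2* = 0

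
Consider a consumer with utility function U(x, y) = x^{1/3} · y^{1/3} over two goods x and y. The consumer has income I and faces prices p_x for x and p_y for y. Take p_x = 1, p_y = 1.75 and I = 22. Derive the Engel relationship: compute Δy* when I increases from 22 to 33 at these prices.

MU_x/MU_y = (1/3·y)/(1/3·x); tangency sets this equal to p_x/p_y.
Rearranging, p_y·y = p_x·x. Substituting into the budget gives p_x·x·(1 + 1) = I.
Demand: x*(p_x,p_y,I) = 0.5·I/p_x and y* = 0.5·I/p_y.
At p_x=1, p_y=1.75, I=22: y* = 0.5·22/1.75 = 6.2857.
At I' = 33: y* = 9.4286. Change: 9.4286 − 6.2857 = 3.1429.

Δy* = 3.1429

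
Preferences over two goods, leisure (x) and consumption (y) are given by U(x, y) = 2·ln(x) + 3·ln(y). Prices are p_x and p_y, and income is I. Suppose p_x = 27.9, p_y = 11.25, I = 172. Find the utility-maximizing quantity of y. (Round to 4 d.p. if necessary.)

MU_x/MU_y = (2·y)/(3·x); tangency sets this equal to p_x/p_y.
So 2·p_y·y = 3·p_x·x; combined with the budget, a share 0.4 of income goes to x.
Demand: x*(p_x,p_y,I) = 0.4·I/p_x and y* = 0.6·I/p_y.
At p_x=27.9, p_y=11.25, I=172: y* = 0.6·172/11.25 = 9.1733.

y* = 9.1733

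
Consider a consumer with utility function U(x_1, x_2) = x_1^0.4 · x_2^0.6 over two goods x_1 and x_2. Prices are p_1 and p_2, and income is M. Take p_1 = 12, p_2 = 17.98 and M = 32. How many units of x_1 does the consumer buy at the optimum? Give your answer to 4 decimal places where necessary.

The MRS is (2/3)·x_2/x_1. Set MRS = p_1/p_2.
So 0.4·p_2·x_2 = 0.6·p_1·x_1; combined with the budget, a share 0.4 of income goes to x_1.
Demand: x_1*(p_1,p_2,M) = 0.4·M/p_1 and x_2* = 0.6·M/p_2.
At p_1=12, p_2=17.98, M=32: x_1* = 0.4·32/12 = 1.0667.

x_1* = 1.0667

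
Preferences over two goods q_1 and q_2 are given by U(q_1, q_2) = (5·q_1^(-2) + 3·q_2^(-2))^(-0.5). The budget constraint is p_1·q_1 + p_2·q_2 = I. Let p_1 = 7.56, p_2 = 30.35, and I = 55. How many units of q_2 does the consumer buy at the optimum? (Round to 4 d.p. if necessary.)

MU_q_1 ∝ 5·q_1^(-3), MU_q_2 ∝ 3·q_2^(-3), so MRS = (5/3)·(q_2/q_1)^(3) = p_1/p_2.
Solve for the ratio: q_2/q_1 = [(3/5)·p_1/p_2]^(1/3).
Substitute q_2 = (q_2/q_1)·q_1 into the budget: q_1* = I/(p_1 + p_2·(q_2/q_1)).
Numerically q_2/q_1 = 0.530687, so q_1* = 55/(7.56 + 30.35·0.530687) = 2.324 and q_2* = 0.530687·2.324 = 1.2333.

q_2* = 1.2333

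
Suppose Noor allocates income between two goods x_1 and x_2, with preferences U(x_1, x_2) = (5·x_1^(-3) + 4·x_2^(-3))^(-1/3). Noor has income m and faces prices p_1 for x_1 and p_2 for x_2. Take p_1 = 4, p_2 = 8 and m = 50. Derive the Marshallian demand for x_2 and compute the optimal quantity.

x_2* = 3.8374

MRS = MU_x_1/MU_x_2 = (5/4)·(x_2/x_1)^(4). Set equal to p_1/p_2.
Hence x_2/x_1 = ((4/5)·p_1/p_2)^(1/(4)), i.e. raised to the 0.25 power.
Substitute x_2 = (x_2/x_1)·x_1 into the budget: x_1* = m/(p_1 + p_2·(x_2/x_1)).
Numerically x_2/x_1 = 0.795271, so x_1* = 50/(4 + 8·0.795271) = 4.8252 and x_2* = 0.795271·4.8252 = 3.8374.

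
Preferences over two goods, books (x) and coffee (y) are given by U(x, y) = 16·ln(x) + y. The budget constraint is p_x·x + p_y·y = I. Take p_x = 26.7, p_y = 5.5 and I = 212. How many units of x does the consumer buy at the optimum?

x* = 3.2959

Set MRS = p_x/p_y: (16/x)/1 = p_x/p_y.
So x*(p_x,p_y) = 16·p_y/p_x, independent of income; and y* = (I − 16·p_y)/p_y.
At the given prices: x* = 16·5.5/26.7 = 3.2959.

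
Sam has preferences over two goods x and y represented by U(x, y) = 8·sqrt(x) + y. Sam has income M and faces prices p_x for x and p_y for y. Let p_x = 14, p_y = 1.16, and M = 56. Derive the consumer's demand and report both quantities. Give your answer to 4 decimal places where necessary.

Utility is quasi-linear in y; the FOC for x is 4/√x = p_x/p_y.
Solve: √x = 4·p_y/p_x, so x*(p_x,p_y) = (4·p_y/p_x)², and y* = (M − p_x·x*)/p_y.
Plugging in: x* = (4·1.16/14)² = 0.1098, y* = 46.9501.

x* = 0.1098, y* = 46.9501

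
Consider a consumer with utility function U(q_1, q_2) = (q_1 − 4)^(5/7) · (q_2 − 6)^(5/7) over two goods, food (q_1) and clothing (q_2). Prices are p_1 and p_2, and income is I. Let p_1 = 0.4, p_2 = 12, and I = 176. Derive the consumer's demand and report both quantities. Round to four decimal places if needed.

q_1* = 132, q_2* = 10.2667

Let q_1' = q_1−4, q_2' = q_2−6. MRS = q_2'/q_1' = p_1/p_2.
After buying the subsistence bundle (4, 6), a share 0.5 of the remaining income goes to q_1: q_1* = 4 + 0.5·(I − 4p_1 − 6p_2)/p_1.
Discretionary income = 176 − 4·0.4 − 6·12 = 102.4; q_1* = 4 + 0.5·102.4/0.4 = 132; q_2* = 6 + 0.5·102.4/12 = 10.2667.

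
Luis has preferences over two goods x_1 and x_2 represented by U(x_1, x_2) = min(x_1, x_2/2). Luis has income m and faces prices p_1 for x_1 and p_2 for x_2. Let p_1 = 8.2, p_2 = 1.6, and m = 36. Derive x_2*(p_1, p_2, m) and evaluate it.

x_2* = 6.3158

With perfect complements, no substitution: consume in ratio x_1:x_2 = 1:2.
Budget: p_1·x_1 + p_2·2·x_1 = m, so (p_1 + 2·p_2)·x_1 = m.
Demand: x_1*(p_1,p_2,m) = m/(p_1 + 2·p_2), x_2* = 2·m/(p_1 + 2·p_2).
Here 8.2 + 2·1.6 = 11.4, giving x_2* = 6.3158.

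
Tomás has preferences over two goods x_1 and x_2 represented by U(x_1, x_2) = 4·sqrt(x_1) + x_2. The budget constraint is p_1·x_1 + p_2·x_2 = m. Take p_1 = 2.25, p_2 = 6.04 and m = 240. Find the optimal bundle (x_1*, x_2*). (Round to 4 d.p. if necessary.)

x_1* = 28.825, x_2* = 28.9973

Set MRS = p_1/p_2: 2·x_1^(−1/2) = p_1/p_2.
Solve: √x_1 = 2·p_2/p_1, so x_1*(p_1,p_2) = (2·p_2/p_1)², and x_2* = (m − p_1·x_1*)/p_2.
Plugging in: x_1* = (2·6.04/2.25)² = 28.825, x_2* = 28.9973.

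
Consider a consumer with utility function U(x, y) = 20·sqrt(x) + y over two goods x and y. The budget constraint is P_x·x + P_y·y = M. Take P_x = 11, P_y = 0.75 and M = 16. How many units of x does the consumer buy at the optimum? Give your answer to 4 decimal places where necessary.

Solve: √x = 10·P_y/P_x, so x*(P_x,P_y) = (10·P_y/P_x)², and y* = (M − P_x·x*)/P_y.
Plugging in: x* = (10·0.75/11)² = 0.4649.

x* = 0.4649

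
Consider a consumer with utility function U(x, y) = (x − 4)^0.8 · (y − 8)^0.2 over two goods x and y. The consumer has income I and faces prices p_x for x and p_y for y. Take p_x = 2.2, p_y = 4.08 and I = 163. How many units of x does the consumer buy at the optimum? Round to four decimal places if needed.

x* = 48.2036

Substituting into the budget: x* = 4 + 0.8·(I − 4·p_x − 8·p_y)/p_x, and y* = 8 + 0.2·(…)/p_y.
Discretionary income = 163 − 4·2.2 − 8·4.08 = 121.56; x* = 4 + 0.8·121.56/2.2 = 48.2036.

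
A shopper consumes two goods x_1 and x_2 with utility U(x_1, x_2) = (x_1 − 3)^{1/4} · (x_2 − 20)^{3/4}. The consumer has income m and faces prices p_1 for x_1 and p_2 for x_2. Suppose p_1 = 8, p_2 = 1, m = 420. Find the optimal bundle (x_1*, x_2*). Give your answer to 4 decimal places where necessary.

x_1* = 14.75, x_2* = 302

Let x_1' = x_1−3, x_2' = x_2−20. MRS = (1/3)·x_2'/x_1' = p_1/p_2.
After buying the subsistence bundle (3, 20), a share 0.25 of the remaining income goes to x_1: x_1* = 3 + 0.25·(m − 3p_1 − 20p_2)/p_1.
Discretionary income = 420 − 3·8 − 20·1 = 376; x_1* = 3 + 0.25·376/8 = 14.75; x_2* = 20 + 0.75·376/1 = 302.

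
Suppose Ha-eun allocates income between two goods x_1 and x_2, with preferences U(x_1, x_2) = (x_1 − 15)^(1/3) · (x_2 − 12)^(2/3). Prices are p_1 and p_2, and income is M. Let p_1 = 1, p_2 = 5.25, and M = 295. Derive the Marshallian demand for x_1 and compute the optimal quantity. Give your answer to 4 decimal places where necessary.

x_1* = 87.3333

This is Cobb-Douglas in (x_1−15, x_2−12): tangency gives 1/3·p_2·(x_2−12) = 2/3·p_1·(x_1−15).
Substituting into the budget: x_1* = 15 + 1/3·(M − 15·p_1 − 12·p_2)/p_1, and x_2* = 12 + 2/3·(…)/p_2.
Discretionary income = 295 − 15·1 − 12·5.25 = 217; x_1* = 15 + 1/3·217/1 = 87.3333.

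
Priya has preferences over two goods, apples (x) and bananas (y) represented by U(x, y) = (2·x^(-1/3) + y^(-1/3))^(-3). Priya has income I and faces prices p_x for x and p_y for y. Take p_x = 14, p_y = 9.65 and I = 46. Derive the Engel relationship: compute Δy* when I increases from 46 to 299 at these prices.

Δy* = 9.2129

MU_x ∝ 2·x^(-4/3), MU_y ∝ y^(-4/3), so MRS = 2·(y/x)^(4/3) = p_x/p_y.
Solve for the ratio: y/x = [(1/2)·p_x/p_y]^(0.75).
Substitute y = (y/x)·x into the budget: x* = I/(p_x + p_y·(y/x)).
Numerically y/x = 0.78601, so x* = 46/(14 + 9.65·0.78601) = 2.1311 and y* = 0.78601·2.1311 = 1.6751.
At I' = 299: y* = 10.888. Change: 10.888 − 1.6751 = 9.2129.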